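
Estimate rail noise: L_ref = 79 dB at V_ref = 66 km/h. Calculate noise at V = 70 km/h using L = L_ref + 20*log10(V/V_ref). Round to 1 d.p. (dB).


V/V_ref = 70 / 66 = 1.060606
log10(1.060606) = 0.025554
20 * 0.025554 = 0.5111
L = 79 + 0.5111 = 79.5 dB

79.5


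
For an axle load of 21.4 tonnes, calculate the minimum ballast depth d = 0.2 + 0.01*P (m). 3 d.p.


d = 0.2 + 0.01 * 21.4
d = 0.2 + 0.214
d = 0.414 m

0.414


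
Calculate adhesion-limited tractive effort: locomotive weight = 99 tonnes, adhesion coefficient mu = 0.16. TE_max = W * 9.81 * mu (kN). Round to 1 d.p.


TE_max = W * g * mu
TE_max = 99 * 9.81 * 0.16
TE_max = 971.19 * 0.16
TE_max = 155.4 kN

155.4


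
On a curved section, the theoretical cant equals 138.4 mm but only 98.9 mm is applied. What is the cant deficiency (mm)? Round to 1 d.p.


Cant deficiency = equilibrium cant - actual cant
CD = 138.4 - 98.9
CD = 39.5 mm

39.5


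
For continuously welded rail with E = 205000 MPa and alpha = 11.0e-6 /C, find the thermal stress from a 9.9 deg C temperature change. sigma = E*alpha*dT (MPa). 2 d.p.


sigma = E * alpha * dT
sigma = 205000 * 11.0e-6 * 9.9
sigma = 2.255 * 9.9
sigma = 22.32 MPa

22.32


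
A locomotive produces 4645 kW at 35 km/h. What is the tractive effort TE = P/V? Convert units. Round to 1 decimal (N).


Convert: P = 4645 kW = 4645000 W
V = 35 / 3.6 = 9.7222 m/s
TE = 4645000 / 9.7222
TE = 477771.4 N

477771.4


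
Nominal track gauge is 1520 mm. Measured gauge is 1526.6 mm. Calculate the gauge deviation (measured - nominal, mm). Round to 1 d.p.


Deviation = measured - nominal
Deviation = 1526.6 - 1520
Deviation = 6.6 mm

6.6


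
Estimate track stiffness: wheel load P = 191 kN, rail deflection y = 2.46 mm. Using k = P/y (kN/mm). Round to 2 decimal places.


Track stiffness k = P / y
k = 191 / 2.46
k = 77.64 kN/mm

77.64


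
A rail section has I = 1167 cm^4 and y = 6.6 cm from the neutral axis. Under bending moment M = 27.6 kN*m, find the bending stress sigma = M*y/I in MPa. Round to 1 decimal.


Convert units:
M = 27.6 kN*m = 27600000 N*mm
y = 6.6 cm = 66 mm
I = 1167 cm^4 = 11670000 mm^4
sigma = 27600000 * 66 / 11670000
sigma = 156.1 MPa

156.1


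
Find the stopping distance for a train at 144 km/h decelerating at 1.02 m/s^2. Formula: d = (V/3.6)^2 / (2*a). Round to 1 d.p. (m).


Convert speed: V = 144 / 3.6 = 40.0 m/s
V^2 = 1600.0
d = 1600.0 / (2 * 1.02)
d = 1600.0 / 2.04
d = 784.3 m

784.3


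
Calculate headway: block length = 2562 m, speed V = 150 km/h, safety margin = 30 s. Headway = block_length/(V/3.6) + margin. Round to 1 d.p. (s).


V = 150 / 3.6 = 41.6667 m/s
Block traversal time = 2562 / 41.6667 = 61.488 s
Headway = 61.488 + 30
Headway = 91.5 s

91.5


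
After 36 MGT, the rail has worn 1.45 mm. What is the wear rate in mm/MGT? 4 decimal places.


Wear rate = total wear / cumulative tonnage
Rate = 1.45 / 36
Rate = 0.0403 mm/MGT

0.0403


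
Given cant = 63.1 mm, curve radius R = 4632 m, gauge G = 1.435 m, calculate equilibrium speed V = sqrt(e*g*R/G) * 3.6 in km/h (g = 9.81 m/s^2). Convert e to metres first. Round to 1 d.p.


Convert cant: e = 63.1 mm = 0.0631 m
V_ms = sqrt(0.0631 * 9.81 * 4632 / 1.435)
V_ms = sqrt(1998.089862) = 44.7 m/s
V = 44.7 * 3.6 = 160.9 km/h

160.9


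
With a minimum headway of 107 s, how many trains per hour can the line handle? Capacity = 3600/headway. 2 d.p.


Capacity = 3600 / headway
Capacity = 3600 / 107
Capacity = 33.64 trains/hour

33.64


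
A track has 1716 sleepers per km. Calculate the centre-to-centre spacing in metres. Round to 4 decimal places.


Spacing = 1000 m / number of sleepers
Spacing = 1000 / 1716
Spacing = 0.5828 m

0.5828


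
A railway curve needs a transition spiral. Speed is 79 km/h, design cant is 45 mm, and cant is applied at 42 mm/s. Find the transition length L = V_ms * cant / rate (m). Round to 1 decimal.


Convert speed: V = 79 / 3.6 = 21.9444 m/s
L = 21.9444 * 45 / 42
L = 987.5 / 42
L = 23.5 m

23.5


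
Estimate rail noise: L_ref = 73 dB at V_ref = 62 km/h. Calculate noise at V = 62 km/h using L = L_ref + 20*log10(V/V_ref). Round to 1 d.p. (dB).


V/V_ref = 62 / 62 = 1.0
log10(1.0) = 0.0
20 * 0.0 = 0.0
L = 73 + 0.0 = 73.0 dB

73.0


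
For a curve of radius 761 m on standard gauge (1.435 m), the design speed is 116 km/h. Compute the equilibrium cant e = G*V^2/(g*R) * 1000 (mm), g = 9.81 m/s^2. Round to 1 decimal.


Convert speed: V = 116 / 3.6 = 32.2222 m/s
Apply formula: e = 1.435 * 32.2222^2 / (9.81 * 761)
e = 1.435 * 1038.2716 / 7465.41
e = 0.199576 m = 199.6 mm

199.6


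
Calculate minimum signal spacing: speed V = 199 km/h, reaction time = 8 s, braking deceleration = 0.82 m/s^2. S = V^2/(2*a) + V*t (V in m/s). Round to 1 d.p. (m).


V = 199 / 3.6 = 55.2778 m/s
Braking distance = 55.2778^2 / (2*0.82) = 1863.1907 m
Sighting distance = 55.2778 * 8 = 442.2222 m
S = 1863.1907 + 442.2222 = 2305.4 m

2305.4


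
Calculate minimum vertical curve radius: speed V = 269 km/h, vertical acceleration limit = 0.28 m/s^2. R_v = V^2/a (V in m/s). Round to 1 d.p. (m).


Convert speed: V = 269 / 3.6 = 74.7222 m/s
V^2 = 5583.4105 m^2/s^2
R_v = 5583.4105 / 0.28
R_v = 19940.8 m

19940.8


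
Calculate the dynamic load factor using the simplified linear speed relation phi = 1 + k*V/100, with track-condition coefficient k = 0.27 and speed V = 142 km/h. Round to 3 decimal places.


phi = 1 + k * V / 100
phi = 1 + 0.27 * 142 / 100
phi = 1 + 0.3834
phi = 1.383

1.383


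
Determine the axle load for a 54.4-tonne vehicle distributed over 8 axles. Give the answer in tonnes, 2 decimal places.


Load per axle = total weight / number of axles
Load = 54.4 / 8
Load = 6.80 tonnes

6.80


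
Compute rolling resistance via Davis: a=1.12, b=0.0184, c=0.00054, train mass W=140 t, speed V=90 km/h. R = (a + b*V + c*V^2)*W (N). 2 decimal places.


b*V = 0.0184 * 90 = 1.656
c*V^2 = 0.00054 * 8100 = 4.374
R_per_t = 1.12 + 1.656 + 4.374 = 7.15 N/t
R_total = 7.15 * 140 = 1001.00 N

1001.00


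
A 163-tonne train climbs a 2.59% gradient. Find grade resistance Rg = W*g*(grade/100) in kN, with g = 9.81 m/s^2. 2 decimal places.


Rg = W * 9.81 * grade / 100
Rg = 163 * 9.81 * 2.59 / 100
Rg = 1599.03 * 0.0259
Rg = 41.41 kN

41.41


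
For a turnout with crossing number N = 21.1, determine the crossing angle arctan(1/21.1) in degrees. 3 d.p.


1/N = 1/21.1 = 0.047393
angle = arctan(0.047393) = 0.047358 rad
angle = 0.047358 * 180/pi = 2.713 degrees

2.713


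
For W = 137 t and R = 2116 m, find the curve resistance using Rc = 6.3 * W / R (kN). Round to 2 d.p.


Rc = 6.3 * W / R
Rc = 6.3 * 137 / 2116
Rc = 863.1 / 2116
Rc = 0.41 kN

0.41


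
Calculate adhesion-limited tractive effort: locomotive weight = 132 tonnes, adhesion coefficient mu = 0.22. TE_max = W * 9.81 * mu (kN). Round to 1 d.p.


TE_max = W * g * mu
TE_max = 132 * 9.81 * 0.22
TE_max = 1294.92 * 0.22
TE_max = 284.9 kN

284.9


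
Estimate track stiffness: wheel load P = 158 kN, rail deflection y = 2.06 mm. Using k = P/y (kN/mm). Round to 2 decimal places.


Track stiffness k = P / y
k = 158 / 2.06
k = 76.70 kN/mm

76.70


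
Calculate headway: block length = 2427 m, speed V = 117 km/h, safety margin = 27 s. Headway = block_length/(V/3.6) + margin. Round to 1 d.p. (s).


V = 117 / 3.6 = 32.5 m/s
Block traversal time = 2427 / 32.5 = 74.6769 s
Headway = 74.6769 + 27
Headway = 101.7 s

101.7


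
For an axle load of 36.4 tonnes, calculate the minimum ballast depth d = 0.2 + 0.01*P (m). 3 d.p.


d = 0.2 + 0.01 * 36.4
d = 0.2 + 0.364
d = 0.564 m

0.564


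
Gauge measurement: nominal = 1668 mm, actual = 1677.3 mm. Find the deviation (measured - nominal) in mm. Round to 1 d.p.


Deviation = measured - nominal
Deviation = 1677.3 - 1668
Deviation = 9.3 mm

9.3


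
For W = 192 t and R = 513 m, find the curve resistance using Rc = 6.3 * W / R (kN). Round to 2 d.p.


Rc = 6.3 * W / R
Rc = 6.3 * 192 / 513
Rc = 1209.6 / 513
Rc = 2.36 kN

2.36


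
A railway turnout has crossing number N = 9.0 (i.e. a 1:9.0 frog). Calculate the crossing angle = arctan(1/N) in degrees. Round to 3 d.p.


1/N = 1/9.0 = 0.111111
angle = arctan(0.111111) = 0.110657 rad
angle = 0.110657 * 180/pi = 6.340 degrees

6.340


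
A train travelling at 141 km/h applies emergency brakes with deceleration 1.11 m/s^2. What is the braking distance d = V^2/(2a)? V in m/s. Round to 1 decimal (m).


Convert speed: V = 141 / 3.6 = 39.1667 m/s
V^2 = 1534.0278
d = 1534.0278 / (2 * 1.11)
d = 1534.0278 / 2.22
d = 691.0 m

691.0


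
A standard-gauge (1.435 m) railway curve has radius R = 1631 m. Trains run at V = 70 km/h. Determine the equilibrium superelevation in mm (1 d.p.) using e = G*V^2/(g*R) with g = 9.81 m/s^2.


Convert speed: V = 70 / 3.6 = 19.4444 m/s
Apply formula: e = 1.435 * 19.4444^2 / (9.81 * 1631)
e = 1.435 * 378.0864 / 16000.11
e = 0.033909 m = 33.9 mm

33.9


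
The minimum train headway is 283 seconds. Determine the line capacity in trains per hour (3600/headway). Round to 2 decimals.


Capacity = 3600 / headway
Capacity = 3600 / 283
Capacity = 12.72 trains/hour

12.72


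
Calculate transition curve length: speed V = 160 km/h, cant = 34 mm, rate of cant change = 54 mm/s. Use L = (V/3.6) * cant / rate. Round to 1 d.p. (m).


Convert speed: V = 160 / 3.6 = 44.4444 m/s
L = 44.4444 * 34 / 54
L = 1511.1111 / 54
L = 28.0 m

28.0


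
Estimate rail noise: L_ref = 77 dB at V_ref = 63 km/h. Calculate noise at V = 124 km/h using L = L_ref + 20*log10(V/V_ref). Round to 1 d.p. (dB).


V/V_ref = 124 / 63 = 1.968254
log10(1.968254) = 0.294081
20 * 0.294081 = 5.8816
L = 77 + 5.8816 = 82.9 dB

82.9


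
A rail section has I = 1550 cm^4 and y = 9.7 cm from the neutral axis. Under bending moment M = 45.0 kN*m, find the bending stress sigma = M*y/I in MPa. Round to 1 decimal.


Convert units:
M = 45.0 kN*m = 45000000 N*mm
y = 9.7 cm = 97 mm
I = 1550 cm^4 = 15500000 mm^4
sigma = 45000000 * 97 / 15500000
sigma = 281.6 MPa

281.6


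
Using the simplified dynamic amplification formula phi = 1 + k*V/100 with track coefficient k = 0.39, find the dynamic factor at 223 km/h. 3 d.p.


phi = 1 + k * V / 100
phi = 1 + 0.39 * 223 / 100
phi = 1 + 0.8697
phi = 1.870

1.870


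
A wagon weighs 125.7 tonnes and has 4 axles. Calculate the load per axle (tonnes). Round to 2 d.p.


Load per axle = total weight / number of axles
Load = 125.7 / 4
Load = 31.43 tonnes

31.43


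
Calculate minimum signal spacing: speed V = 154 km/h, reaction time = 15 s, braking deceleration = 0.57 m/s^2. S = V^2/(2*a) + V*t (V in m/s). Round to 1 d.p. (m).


V = 154 / 3.6 = 42.7778 m/s
Braking distance = 42.7778^2 / (2*0.57) = 1605.209 m
Sighting distance = 42.7778 * 15 = 641.6667 m
S = 1605.209 + 641.6667 = 2246.9 m

2246.9


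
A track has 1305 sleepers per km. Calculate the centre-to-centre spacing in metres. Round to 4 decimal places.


Spacing = 1000 m / number of sleepers
Spacing = 1000 / 1305
Spacing = 0.7663 m

0.7663


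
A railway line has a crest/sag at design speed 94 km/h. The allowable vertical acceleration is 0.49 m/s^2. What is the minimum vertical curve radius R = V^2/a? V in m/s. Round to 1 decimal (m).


Convert speed: V = 94 / 3.6 = 26.1111 m/s
V^2 = 681.7901 m^2/s^2
R_v = 681.7901 / 0.49
R_v = 1391.4 m

1391.4


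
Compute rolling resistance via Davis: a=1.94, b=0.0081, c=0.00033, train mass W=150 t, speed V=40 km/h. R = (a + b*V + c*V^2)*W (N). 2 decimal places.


b*V = 0.0081 * 40 = 0.324
c*V^2 = 0.00033 * 1600 = 0.528
R_per_t = 1.94 + 0.324 + 0.528 = 2.792 N/t
R_total = 2.792 * 150 = 418.80 N

418.80


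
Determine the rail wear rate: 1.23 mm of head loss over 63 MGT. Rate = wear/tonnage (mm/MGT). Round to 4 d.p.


Wear rate = total wear / cumulative tonnage
Rate = 1.23 / 63
Rate = 0.0195 mm/MGT

0.0195


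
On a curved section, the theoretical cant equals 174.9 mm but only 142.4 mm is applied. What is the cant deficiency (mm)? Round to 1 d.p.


Cant deficiency = equilibrium cant - actual cant
CD = 174.9 - 142.4
CD = 32.5 mm

32.5


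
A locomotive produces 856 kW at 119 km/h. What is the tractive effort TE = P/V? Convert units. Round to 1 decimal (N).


Convert: P = 856 kW = 856000 W
V = 119 / 3.6 = 33.0556 m/s
TE = 856000 / 33.0556
TE = 25895.8 N

25895.8


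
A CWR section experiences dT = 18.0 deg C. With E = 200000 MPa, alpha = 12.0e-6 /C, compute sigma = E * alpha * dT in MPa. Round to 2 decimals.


sigma = E * alpha * dT
sigma = 200000 * 12.0e-6 * 18.0
sigma = 2.4 * 18.0
sigma = 43.20 MPa

43.20


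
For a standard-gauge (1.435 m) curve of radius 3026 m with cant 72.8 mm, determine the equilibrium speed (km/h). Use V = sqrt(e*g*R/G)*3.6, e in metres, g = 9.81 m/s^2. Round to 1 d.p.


Convert cant: e = 72.8 mm = 0.0728 m
V_ms = sqrt(0.0728 * 9.81 * 3026 / 1.435)
V_ms = sqrt(1505.973776) = 38.8069 m/s
V = 38.8069 * 3.6 = 139.7 km/h

139.7


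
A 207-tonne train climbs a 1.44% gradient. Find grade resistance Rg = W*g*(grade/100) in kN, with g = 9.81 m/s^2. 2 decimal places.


Rg = W * 9.81 * grade / 100
Rg = 207 * 9.81 * 1.44 / 100
Rg = 2030.67 * 0.0144
Rg = 29.24 kN

29.24


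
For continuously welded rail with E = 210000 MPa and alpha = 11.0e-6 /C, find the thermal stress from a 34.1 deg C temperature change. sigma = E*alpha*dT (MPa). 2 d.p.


sigma = E * alpha * dT
sigma = 210000 * 11.0e-6 * 34.1
sigma = 2.31 * 34.1
sigma = 78.77 MPa

78.77


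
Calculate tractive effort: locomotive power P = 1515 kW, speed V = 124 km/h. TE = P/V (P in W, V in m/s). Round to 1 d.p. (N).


Convert: P = 1515 kW = 1515000 W
V = 124 / 3.6 = 34.4444 m/s
TE = 1515000 / 34.4444
TE = 43983.9 N

43983.9


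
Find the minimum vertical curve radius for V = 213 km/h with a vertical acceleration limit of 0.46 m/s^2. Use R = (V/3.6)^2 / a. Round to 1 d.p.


Convert speed: V = 213 / 3.6 = 59.1667 m/s
V^2 = 3500.6944 m^2/s^2
R_v = 3500.6944 / 0.46
R_v = 7610.2 m

7610.2


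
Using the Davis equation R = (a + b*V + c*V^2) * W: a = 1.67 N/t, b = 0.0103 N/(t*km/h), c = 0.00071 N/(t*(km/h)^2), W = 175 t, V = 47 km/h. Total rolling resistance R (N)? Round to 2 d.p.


b*V = 0.0103 * 47 = 0.4841
c*V^2 = 0.00071 * 2209 = 1.56839
R_per_t = 1.67 + 0.4841 + 1.56839 = 3.72249 N/t
R_total = 3.72249 * 175 = 651.44 N

651.44


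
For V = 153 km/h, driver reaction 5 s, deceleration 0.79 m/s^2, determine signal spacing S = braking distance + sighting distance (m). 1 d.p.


V = 153 / 3.6 = 42.5 m/s
Braking distance = 42.5^2 / (2*0.79) = 1143.1962 m
Sighting distance = 42.5 * 5 = 212.5 m
S = 1143.1962 + 212.5 = 1355.7 m

1355.7


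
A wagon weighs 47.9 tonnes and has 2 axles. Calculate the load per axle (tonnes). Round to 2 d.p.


Load per axle = total weight / number of axles
Load = 47.9 / 2
Load = 23.95 tonnes

23.95


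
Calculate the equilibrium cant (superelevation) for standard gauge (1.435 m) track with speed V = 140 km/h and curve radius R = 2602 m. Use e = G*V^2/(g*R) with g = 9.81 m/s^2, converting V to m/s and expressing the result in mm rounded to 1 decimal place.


Convert speed: V = 140 / 3.6 = 38.8889 m/s
Apply formula: e = 1.435 * 38.8889^2 / (9.81 * 2602)
e = 1.435 * 1512.3457 / 25525.62
e = 0.085021 m = 85.0 mm

85.0


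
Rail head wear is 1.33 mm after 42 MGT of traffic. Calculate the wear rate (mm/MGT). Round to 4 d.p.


Wear rate = total wear / cumulative tonnage
Rate = 1.33 / 42
Rate = 0.0317 mm/MGT

0.0317


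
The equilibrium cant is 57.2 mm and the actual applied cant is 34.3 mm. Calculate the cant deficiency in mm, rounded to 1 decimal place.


Cant deficiency = equilibrium cant - actual cant
CD = 57.2 - 34.3
CD = 22.9 mm

22.9


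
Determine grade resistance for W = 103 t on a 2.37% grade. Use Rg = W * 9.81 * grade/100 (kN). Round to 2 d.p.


Rg = W * 9.81 * grade / 100
Rg = 103 * 9.81 * 2.37 / 100
Rg = 1010.43 * 0.0237
Rg = 23.95 kN

23.95


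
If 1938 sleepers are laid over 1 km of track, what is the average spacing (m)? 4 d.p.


Spacing = 1000 m / number of sleepers
Spacing = 1000 / 1938
Spacing = 0.5160 m

0.5160


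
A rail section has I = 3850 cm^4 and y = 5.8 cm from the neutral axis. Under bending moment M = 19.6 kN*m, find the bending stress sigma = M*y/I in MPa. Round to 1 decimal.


Convert units:
M = 19.6 kN*m = 19600000 N*mm
y = 5.8 cm = 58 mm
I = 3850 cm^4 = 38500000 mm^4
sigma = 19600000 * 58 / 38500000
sigma = 29.5 MPa

29.5


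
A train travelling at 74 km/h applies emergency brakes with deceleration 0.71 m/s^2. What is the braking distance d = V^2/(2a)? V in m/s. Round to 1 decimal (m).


Convert speed: V = 74 / 3.6 = 20.5556 m/s
V^2 = 422.5309
d = 422.5309 / (2 * 0.71)
d = 422.5309 / 1.42
d = 297.6 m

297.6


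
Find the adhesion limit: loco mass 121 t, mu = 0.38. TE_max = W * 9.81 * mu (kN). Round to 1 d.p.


TE_max = W * g * mu
TE_max = 121 * 9.81 * 0.38
TE_max = 1187.01 * 0.38
TE_max = 451.1 kN

451.1


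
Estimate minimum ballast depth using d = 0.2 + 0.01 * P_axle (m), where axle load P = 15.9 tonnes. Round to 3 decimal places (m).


d = 0.2 + 0.01 * 15.9
d = 0.2 + 0.159
d = 0.359 m

0.359


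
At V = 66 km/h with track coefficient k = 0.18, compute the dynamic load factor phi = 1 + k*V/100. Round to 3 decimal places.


phi = 1 + k * V / 100
phi = 1 + 0.18 * 66 / 100
phi = 1 + 0.1188
phi = 1.119

1.119


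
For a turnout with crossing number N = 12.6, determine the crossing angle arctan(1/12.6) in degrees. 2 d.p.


1/N = 1/12.6 = 0.079365
angle = arctan(0.079365) = 0.079199 rad
angle = 0.079199 * 180/pi = 4.54 degrees

4.54


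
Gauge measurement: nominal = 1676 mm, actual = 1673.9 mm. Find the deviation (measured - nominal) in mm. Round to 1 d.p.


Deviation = measured - nominal
Deviation = 1673.9 - 1676
Deviation = -2.1 mm

-2.1


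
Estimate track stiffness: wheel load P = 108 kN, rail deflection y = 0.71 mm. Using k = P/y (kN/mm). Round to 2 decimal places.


Track stiffness k = P / y
k = 108 / 0.71
k = 152.11 kN/mm

152.11


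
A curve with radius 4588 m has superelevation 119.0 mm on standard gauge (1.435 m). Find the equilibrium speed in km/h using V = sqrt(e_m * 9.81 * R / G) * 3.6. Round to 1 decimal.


Convert cant: e = 119.0 mm = 0.1190 m
V_ms = sqrt(0.1190 * 9.81 * 4588 / 1.435)
V_ms = sqrt(3732.393951) = 61.0933 m/s
V = 61.0933 * 3.6 = 219.9 km/h

219.9


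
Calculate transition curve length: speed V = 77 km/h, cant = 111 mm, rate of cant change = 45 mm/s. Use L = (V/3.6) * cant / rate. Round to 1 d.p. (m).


Convert speed: V = 77 / 3.6 = 21.3889 m/s
L = 21.3889 * 111 / 45
L = 2374.1667 / 45
L = 52.8 m

52.8


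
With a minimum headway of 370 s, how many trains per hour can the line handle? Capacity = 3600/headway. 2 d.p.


Capacity = 3600 / headway
Capacity = 3600 / 370
Capacity = 9.73 trains/hour

9.73


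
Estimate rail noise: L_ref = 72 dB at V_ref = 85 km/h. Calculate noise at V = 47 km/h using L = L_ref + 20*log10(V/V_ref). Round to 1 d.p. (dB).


V/V_ref = 47 / 85 = 0.552941
log10(0.552941) = -0.257321
20 * -0.257321 = -5.1464
L = 72 + -5.1464 = 66.9 dB

66.9


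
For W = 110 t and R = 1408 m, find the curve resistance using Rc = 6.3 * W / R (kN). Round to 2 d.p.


Rc = 6.3 * W / R
Rc = 6.3 * 110 / 1408
Rc = 693.0 / 1408
Rc = 0.49 kN

0.49


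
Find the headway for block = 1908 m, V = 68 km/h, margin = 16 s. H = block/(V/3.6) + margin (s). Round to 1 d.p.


V = 68 / 3.6 = 18.8889 m/s
Block traversal time = 1908 / 18.8889 = 101.0118 s
Headway = 101.0118 + 16
Headway = 117.0 s

117.0


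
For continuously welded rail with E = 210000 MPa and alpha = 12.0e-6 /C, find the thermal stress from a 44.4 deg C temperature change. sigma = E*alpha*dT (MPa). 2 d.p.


sigma = E * alpha * dT
sigma = 210000 * 12.0e-6 * 44.4
sigma = 2.52 * 44.4
sigma = 111.89 MPa

111.89


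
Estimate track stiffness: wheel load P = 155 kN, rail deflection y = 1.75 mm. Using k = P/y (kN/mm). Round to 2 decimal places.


Track stiffness k = P / y
k = 155 / 1.75
k = 88.57 kN/mm

88.57


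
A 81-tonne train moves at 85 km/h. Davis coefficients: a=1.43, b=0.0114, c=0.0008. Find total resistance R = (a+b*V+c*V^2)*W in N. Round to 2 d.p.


b*V = 0.0114 * 85 = 0.969
c*V^2 = 0.0008 * 7225 = 5.78
R_per_t = 1.43 + 0.969 + 5.78 = 8.179 N/t
R_total = 8.179 * 81 = 662.50 N

662.50


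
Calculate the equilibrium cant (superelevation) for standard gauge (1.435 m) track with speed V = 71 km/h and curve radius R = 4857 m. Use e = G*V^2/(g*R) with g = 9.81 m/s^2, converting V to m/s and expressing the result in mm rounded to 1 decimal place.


Convert speed: V = 71 / 3.6 = 19.7222 m/s
Apply formula: e = 1.435 * 19.7222^2 / (9.81 * 4857)
e = 1.435 * 388.966 / 47647.17
e = 0.011715 m = 11.7 mm

11.7


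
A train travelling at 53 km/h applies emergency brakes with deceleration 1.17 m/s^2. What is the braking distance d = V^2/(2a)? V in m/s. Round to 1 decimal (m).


Convert speed: V = 53 / 3.6 = 14.7222 m/s
V^2 = 216.7438
d = 216.7438 / (2 * 1.17)
d = 216.7438 / 2.34
d = 92.6 m

92.6


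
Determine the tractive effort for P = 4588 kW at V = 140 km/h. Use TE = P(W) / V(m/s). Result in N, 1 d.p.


Convert: P = 4588 kW = 4588000 W
V = 140 / 3.6 = 38.8889 m/s
TE = 4588000 / 38.8889
TE = 117977.1 N

117977.1


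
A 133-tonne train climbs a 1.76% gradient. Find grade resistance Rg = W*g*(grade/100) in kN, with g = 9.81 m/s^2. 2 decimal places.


Rg = W * 9.81 * grade / 100
Rg = 133 * 9.81 * 1.76 / 100
Rg = 1304.73 * 0.0176
Rg = 22.96 kN

22.96


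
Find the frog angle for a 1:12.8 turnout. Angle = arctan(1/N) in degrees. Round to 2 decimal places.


1/N = 1/12.8 = 0.078125
angle = arctan(0.078125) = 0.077967 rad
angle = 0.077967 * 180/pi = 4.47 degrees

4.47


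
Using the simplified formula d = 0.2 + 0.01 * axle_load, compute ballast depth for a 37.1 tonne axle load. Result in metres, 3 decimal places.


d = 0.2 + 0.01 * 37.1
d = 0.2 + 0.371
d = 0.571 m

0.571


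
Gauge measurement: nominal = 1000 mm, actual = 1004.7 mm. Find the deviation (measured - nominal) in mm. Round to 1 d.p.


Deviation = measured - nominal
Deviation = 1004.7 - 1000
Deviation = 4.7 mm

4.7


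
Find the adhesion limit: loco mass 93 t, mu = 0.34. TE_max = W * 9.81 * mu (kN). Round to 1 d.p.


TE_max = W * g * mu
TE_max = 93 * 9.81 * 0.34
TE_max = 912.33 * 0.34
TE_max = 310.2 kN

310.2


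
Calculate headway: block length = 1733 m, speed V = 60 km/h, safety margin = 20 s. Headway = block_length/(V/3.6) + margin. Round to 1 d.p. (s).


V = 60 / 3.6 = 16.6667 m/s
Block traversal time = 1733 / 16.6667 = 103.98 s
Headway = 103.98 + 20
Headway = 124.0 s

124.0


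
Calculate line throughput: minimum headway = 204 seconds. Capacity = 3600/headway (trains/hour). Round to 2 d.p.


Capacity = 3600 / headway
Capacity = 3600 / 204
Capacity = 17.65 trains/hour

17.65


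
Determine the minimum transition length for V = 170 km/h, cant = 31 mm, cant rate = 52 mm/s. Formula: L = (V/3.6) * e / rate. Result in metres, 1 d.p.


Convert speed: V = 170 / 3.6 = 47.2222 m/s
L = 47.2222 * 31 / 52
L = 1463.8889 / 52
L = 28.2 m

28.2


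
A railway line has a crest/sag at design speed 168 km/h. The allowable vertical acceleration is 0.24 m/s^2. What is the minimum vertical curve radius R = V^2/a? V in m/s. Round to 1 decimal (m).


Convert speed: V = 168 / 3.6 = 46.6667 m/s
V^2 = 2177.7778 m^2/s^2
R_v = 2177.7778 / 0.24
R_v = 9074.1 m

9074.1


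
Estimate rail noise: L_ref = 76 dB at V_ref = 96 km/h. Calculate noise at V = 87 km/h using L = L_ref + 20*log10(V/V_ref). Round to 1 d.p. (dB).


V/V_ref = 87 / 96 = 0.90625
log10(0.90625) = -0.042752
20 * -0.042752 = -0.855
L = 76 + -0.855 = 75.1 dB

75.1


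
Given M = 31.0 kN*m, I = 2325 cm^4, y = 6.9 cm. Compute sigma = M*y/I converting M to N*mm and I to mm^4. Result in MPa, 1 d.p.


Convert units:
M = 31.0 kN*m = 31000000 N*mm
y = 6.9 cm = 69 mm
I = 2325 cm^4 = 23250000 mm^4
sigma = 31000000 * 69 / 23250000
sigma = 92.0 MPa

92.0


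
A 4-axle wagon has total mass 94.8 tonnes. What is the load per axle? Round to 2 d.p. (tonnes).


Load per axle = total weight / number of axles
Load = 94.8 / 4
Load = 23.70 tonnes

23.70


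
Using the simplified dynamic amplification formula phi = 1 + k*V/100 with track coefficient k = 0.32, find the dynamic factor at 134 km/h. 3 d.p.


phi = 1 + k * V / 100
phi = 1 + 0.32 * 134 / 100
phi = 1 + 0.4288
phi = 1.429

1.429


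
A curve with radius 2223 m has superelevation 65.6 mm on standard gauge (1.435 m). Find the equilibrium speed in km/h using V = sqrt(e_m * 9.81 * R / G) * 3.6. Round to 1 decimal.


Convert cant: e = 65.6 mm = 0.0656 m
V_ms = sqrt(0.0656 * 9.81 * 2223 / 1.435)
V_ms = sqrt(996.920229) = 31.574 m/s
V = 31.574 * 3.6 = 113.7 km/h

113.7


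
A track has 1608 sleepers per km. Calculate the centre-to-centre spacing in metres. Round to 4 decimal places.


Spacing = 1000 m / number of sleepers
Spacing = 1000 / 1608
Spacing = 0.6219 m

0.6219


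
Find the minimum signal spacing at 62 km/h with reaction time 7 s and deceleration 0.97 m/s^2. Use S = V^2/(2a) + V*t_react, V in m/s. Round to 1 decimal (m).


V = 62 / 3.6 = 17.2222 m/s
Braking distance = 17.2222^2 / (2*0.97) = 152.8891 m
Sighting distance = 17.2222 * 7 = 120.5556 m
S = 152.8891 + 120.5556 = 273.4 m

273.4


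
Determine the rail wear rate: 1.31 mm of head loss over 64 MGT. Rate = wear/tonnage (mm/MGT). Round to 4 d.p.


Wear rate = total wear / cumulative tonnage
Rate = 1.31 / 64
Rate = 0.0205 mm/MGT

0.0205


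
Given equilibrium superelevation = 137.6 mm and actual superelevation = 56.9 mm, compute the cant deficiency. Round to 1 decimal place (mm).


Cant deficiency = equilibrium cant - actual cant
CD = 137.6 - 56.9
CD = 80.7 mm

80.7


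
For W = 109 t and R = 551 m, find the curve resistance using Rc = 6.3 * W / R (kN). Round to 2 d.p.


Rc = 6.3 * W / R
Rc = 6.3 * 109 / 551
Rc = 686.7 / 551
Rc = 1.25 kN

1.25


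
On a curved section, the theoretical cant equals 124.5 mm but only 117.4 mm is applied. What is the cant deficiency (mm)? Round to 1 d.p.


Cant deficiency = equilibrium cant - actual cant
CD = 124.5 - 117.4
CD = 7.1 mm

7.1


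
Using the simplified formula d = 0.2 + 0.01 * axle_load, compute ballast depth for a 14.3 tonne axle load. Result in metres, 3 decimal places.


d = 0.2 + 0.01 * 14.3
d = 0.2 + 0.143
d = 0.343 m

0.343


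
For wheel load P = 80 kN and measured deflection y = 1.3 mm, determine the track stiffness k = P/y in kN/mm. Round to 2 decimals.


Track stiffness k = P / y
k = 80 / 1.3
k = 61.54 kN/mm

61.54


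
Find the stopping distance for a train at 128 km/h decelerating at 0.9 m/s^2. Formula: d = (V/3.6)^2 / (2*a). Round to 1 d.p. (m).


Convert speed: V = 128 / 3.6 = 35.5556 m/s
V^2 = 1264.1975
d = 1264.1975 / (2 * 0.9)
d = 1264.1975 / 1.8
d = 702.3 m

702.3


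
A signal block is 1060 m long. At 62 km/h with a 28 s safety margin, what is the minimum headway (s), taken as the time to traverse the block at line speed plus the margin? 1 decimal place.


V = 62 / 3.6 = 17.2222 m/s
Block traversal time = 1060 / 17.2222 = 61.5484 s
Headway = 61.5484 + 28
Headway = 89.5 s

89.5


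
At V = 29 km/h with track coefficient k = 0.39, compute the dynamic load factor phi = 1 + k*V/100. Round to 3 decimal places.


phi = 1 + k * V / 100
phi = 1 + 0.39 * 29 / 100
phi = 1 + 0.1131
phi = 1.113

1.113


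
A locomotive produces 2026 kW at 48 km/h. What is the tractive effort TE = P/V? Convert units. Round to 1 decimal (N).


Convert: P = 2026 kW = 2026000 W
V = 48 / 3.6 = 13.3333 m/s
TE = 2026000 / 13.3333
TE = 151950.0 N

151950.0


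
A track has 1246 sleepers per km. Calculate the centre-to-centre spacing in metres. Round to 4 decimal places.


Spacing = 1000 m / number of sleepers
Spacing = 1000 / 1246
Spacing = 0.8026 m

0.8026


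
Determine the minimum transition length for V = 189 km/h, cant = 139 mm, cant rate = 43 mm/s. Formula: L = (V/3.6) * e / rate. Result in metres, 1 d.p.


Convert speed: V = 189 / 3.6 = 52.5 m/s
L = 52.5 * 139 / 43
L = 7297.5 / 43
L = 169.7 m

169.7


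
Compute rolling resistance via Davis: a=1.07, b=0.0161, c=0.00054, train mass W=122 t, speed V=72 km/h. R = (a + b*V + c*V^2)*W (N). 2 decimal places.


b*V = 0.0161 * 72 = 1.1592
c*V^2 = 0.00054 * 5184 = 2.79936
R_per_t = 1.07 + 1.1592 + 2.79936 = 5.02856 N/t
R_total = 5.02856 * 122 = 613.48 N

613.48


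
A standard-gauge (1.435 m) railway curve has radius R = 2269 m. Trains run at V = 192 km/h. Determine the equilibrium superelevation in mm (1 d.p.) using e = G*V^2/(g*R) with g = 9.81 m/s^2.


Convert speed: V = 192 / 3.6 = 53.3333 m/s
Apply formula: e = 1.435 * 53.3333^2 / (9.81 * 2269)
e = 1.435 * 2844.4444 / 22258.89
e = 0.183377 m = 183.4 mm

183.4


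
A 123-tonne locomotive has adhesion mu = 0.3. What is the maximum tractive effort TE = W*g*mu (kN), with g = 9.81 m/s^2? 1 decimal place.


TE_max = W * g * mu
TE_max = 123 * 9.81 * 0.3
TE_max = 1206.63 * 0.3
TE_max = 362.0 kN

362.0


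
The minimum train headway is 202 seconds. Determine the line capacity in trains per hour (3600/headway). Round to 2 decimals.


Capacity = 3600 / headway
Capacity = 3600 / 202
Capacity = 17.82 trains/hour

17.82


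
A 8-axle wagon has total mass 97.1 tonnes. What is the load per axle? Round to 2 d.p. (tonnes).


Load per axle = total weight / number of axles
Load = 97.1 / 8
Load = 12.14 tonnes

12.14


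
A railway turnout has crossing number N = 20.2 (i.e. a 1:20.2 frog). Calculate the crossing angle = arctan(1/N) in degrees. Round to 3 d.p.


1/N = 1/20.2 = 0.049505
angle = arctan(0.049505) = 0.049465 rad
angle = 0.049465 * 180/pi = 2.834 degrees

2.834


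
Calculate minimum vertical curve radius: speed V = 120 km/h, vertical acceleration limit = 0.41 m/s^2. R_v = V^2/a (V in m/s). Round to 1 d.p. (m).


Convert speed: V = 120 / 3.6 = 33.3333 m/s
V^2 = 1111.1111 m^2/s^2
R_v = 1111.1111 / 0.41
R_v = 2710.0 m

2710.0


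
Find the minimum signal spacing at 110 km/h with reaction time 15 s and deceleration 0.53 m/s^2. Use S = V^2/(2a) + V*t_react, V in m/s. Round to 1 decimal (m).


V = 110 / 3.6 = 30.5556 m/s
Braking distance = 30.5556^2 / (2*0.53) = 880.7943 m
Sighting distance = 30.5556 * 15 = 458.3333 m
S = 880.7943 + 458.3333 = 1339.1 m

1339.1


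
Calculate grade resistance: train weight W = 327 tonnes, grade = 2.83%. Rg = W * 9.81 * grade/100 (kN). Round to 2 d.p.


Rg = W * 9.81 * grade / 100
Rg = 327 * 9.81 * 2.83 / 100
Rg = 3207.87 * 0.0283
Rg = 90.78 kN

90.78


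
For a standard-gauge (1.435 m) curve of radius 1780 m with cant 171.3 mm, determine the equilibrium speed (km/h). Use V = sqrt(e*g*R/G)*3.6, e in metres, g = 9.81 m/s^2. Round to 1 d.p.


Convert cant: e = 171.3 mm = 0.1713 m
V_ms = sqrt(0.1713 * 9.81 * 1780 / 1.435)
V_ms = sqrt(2084.464348) = 45.6559 m/s
V = 45.6559 * 3.6 = 164.4 km/h

164.4


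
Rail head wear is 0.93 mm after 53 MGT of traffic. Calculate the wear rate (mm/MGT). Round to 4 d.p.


Wear rate = total wear / cumulative tonnage
Rate = 0.93 / 53
Rate = 0.0175 mm/MGT

0.0175


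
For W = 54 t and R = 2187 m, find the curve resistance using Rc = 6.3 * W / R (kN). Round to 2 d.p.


Rc = 6.3 * W / R
Rc = 6.3 * 54 / 2187
Rc = 340.2 / 2187
Rc = 0.16 kN

0.16


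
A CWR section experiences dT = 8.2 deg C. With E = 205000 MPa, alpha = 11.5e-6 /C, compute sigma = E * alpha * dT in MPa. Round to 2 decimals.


sigma = E * alpha * dT
sigma = 205000 * 11.5e-6 * 8.2
sigma = 2.3575 * 8.2
sigma = 19.33 MPa

19.33


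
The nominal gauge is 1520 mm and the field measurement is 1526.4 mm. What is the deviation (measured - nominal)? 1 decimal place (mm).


Deviation = measured - nominal
Deviation = 1526.4 - 1520
Deviation = 6.4 mm

6.4


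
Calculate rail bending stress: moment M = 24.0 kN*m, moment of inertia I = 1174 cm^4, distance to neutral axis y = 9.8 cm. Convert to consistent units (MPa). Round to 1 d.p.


Convert units:
M = 24.0 kN*m = 24000000 N*mm
y = 9.8 cm = 98 mm
I = 1174 cm^4 = 11740000 mm^4
sigma = 24000000 * 98 / 11740000
sigma = 200.3 MPa

200.3


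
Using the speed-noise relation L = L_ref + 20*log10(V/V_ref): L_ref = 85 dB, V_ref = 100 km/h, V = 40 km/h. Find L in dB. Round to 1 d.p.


V/V_ref = 40 / 100 = 0.4
log10(0.4) = -0.39794
20 * -0.39794 = -7.9588
L = 85 + -7.9588 = 77.0 dB

77.0


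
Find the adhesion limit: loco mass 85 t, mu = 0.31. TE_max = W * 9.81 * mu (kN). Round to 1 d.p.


TE_max = W * g * mu
TE_max = 85 * 9.81 * 0.31
TE_max = 833.85 * 0.31
TE_max = 258.5 kN

258.5


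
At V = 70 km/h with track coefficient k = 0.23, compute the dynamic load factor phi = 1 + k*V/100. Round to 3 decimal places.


phi = 1 + k * V / 100
phi = 1 + 0.23 * 70 / 100
phi = 1 + 0.161
phi = 1.161

1.161


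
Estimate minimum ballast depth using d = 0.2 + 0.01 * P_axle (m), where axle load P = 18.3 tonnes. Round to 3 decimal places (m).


d = 0.2 + 0.01 * 18.3
d = 0.2 + 0.183
d = 0.383 m

0.383


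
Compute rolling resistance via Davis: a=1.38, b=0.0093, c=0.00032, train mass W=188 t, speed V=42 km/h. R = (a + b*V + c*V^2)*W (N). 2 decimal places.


b*V = 0.0093 * 42 = 0.3906
c*V^2 = 0.00032 * 1764 = 0.56448
R_per_t = 1.38 + 0.3906 + 0.56448 = 2.33508 N/t
R_total = 2.33508 * 188 = 439.00 N

439.00


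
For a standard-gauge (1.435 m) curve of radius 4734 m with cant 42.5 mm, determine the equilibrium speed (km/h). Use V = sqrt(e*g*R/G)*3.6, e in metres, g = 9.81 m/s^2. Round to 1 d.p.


Convert cant: e = 42.5 mm = 0.0425 m
V_ms = sqrt(0.0425 * 9.81 * 4734 / 1.435)
V_ms = sqrt(1375.41669) = 37.0866 m/s
V = 37.0866 * 3.6 = 133.5 km/h

133.5


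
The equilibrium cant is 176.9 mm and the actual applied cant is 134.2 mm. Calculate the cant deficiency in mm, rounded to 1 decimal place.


Cant deficiency = equilibrium cant - actual cant
CD = 176.9 - 134.2
CD = 42.7 mm

42.7


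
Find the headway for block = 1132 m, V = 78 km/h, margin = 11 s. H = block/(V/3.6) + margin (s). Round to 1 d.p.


V = 78 / 3.6 = 21.6667 m/s
Block traversal time = 1132 / 21.6667 = 52.2462 s
Headway = 52.2462 + 11
Headway = 63.2 s

63.2


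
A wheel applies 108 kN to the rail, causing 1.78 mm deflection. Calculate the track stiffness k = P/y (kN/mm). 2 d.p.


Track stiffness k = P / y
k = 108 / 1.78
k = 60.67 kN/mm

60.67


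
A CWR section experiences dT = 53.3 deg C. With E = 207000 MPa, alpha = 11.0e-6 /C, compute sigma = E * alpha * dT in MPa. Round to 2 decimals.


sigma = E * alpha * dT
sigma = 207000 * 11.0e-6 * 53.3
sigma = 2.277 * 53.3
sigma = 121.36 MPa

121.36


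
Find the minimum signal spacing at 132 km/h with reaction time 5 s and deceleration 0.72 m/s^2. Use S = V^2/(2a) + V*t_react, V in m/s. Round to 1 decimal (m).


V = 132 / 3.6 = 36.6667 m/s
Braking distance = 36.6667^2 / (2*0.72) = 933.642 m
Sighting distance = 36.6667 * 5 = 183.3333 m
S = 933.642 + 183.3333 = 1117.0 m

1117.0


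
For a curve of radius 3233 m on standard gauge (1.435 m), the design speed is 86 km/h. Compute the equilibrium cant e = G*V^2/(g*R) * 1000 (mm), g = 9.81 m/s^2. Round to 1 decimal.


Convert speed: V = 86 / 3.6 = 23.8889 m/s
Apply formula: e = 1.435 * 23.8889^2 / (9.81 * 3233)
e = 1.435 * 570.679 / 31715.73
e = 0.025821 m = 25.8 mm

25.8


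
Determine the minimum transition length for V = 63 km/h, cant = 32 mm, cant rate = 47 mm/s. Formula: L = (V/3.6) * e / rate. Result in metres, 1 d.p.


Convert speed: V = 63 / 3.6 = 17.5 m/s
L = 17.5 * 32 / 47
L = 560.0 / 47
L = 11.9 m

11.9


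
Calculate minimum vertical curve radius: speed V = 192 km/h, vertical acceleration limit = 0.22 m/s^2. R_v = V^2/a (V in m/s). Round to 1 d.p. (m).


Convert speed: V = 192 / 3.6 = 53.3333 m/s
V^2 = 2844.4444 m^2/s^2
R_v = 2844.4444 / 0.22
R_v = 12929.3 m

12929.3


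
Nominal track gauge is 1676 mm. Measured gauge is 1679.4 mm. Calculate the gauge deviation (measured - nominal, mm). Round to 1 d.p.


Deviation = measured - nominal
Deviation = 1679.4 - 1676
Deviation = 3.4 mm

3.4


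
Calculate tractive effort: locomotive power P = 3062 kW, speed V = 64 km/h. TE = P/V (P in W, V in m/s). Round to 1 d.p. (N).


Convert: P = 3062 kW = 3062000 W
V = 64 / 3.6 = 17.7778 m/s
TE = 3062000 / 17.7778
TE = 172237.5 N

172237.5


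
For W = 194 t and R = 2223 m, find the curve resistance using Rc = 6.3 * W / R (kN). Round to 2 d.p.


Rc = 6.3 * W / R
Rc = 6.3 * 194 / 2223
Rc = 1222.2 / 2223
Rc = 0.55 kN

0.55


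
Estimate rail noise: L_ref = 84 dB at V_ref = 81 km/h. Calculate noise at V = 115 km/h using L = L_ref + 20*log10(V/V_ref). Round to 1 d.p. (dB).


V/V_ref = 115 / 81 = 1.419753
log10(1.419753) = 0.152213
20 * 0.152213 = 3.0443
L = 84 + 3.0443 = 87.0 dB

87.0


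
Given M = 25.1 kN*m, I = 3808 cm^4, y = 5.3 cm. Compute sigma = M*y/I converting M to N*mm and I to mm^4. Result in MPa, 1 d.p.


Convert units:
M = 25.1 kN*m = 25100000 N*mm
y = 5.3 cm = 53 mm
I = 3808 cm^4 = 38080000 mm^4
sigma = 25100000 * 53 / 38080000
sigma = 34.9 MPa

34.9


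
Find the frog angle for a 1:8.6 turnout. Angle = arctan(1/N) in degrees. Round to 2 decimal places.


1/N = 1/8.6 = 0.116279
angle = arctan(0.116279) = 0.115759 rad
angle = 0.115759 * 180/pi = 6.63 degrees

6.63


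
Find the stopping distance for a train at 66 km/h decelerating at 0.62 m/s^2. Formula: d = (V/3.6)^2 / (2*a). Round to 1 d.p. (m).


Convert speed: V = 66 / 3.6 = 18.3333 m/s
V^2 = 336.1111
d = 336.1111 / (2 * 0.62)
d = 336.1111 / 1.24
d = 271.1 m

271.1


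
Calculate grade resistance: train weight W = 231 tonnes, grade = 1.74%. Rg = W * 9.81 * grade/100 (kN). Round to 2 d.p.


Rg = W * 9.81 * grade / 100
Rg = 231 * 9.81 * 1.74 / 100
Rg = 2266.11 * 0.0174
Rg = 39.43 kN

39.43


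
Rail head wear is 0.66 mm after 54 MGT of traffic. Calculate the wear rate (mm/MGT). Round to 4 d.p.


Wear rate = total wear / cumulative tonnage
Rate = 0.66 / 54
Rate = 0.0122 mm/MGT

0.0122


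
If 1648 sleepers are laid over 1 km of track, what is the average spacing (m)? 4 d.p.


Spacing = 1000 m / number of sleepers
Spacing = 1000 / 1648
Spacing = 0.6068 m

0.6068


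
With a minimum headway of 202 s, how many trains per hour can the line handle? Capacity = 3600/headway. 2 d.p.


Capacity = 3600 / headway
Capacity = 3600 / 202
Capacity = 17.82 trains/hour

17.82


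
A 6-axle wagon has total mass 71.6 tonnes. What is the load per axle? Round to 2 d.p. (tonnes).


Load per axle = total weight / number of axles
Load = 71.6 / 6
Load = 11.93 tonnes

11.93


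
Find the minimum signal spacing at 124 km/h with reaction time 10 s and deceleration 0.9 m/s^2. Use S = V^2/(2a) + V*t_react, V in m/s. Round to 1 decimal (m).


V = 124 / 3.6 = 34.4444 m/s
Braking distance = 34.4444^2 / (2*0.9) = 659.1221 m
Sighting distance = 34.4444 * 10 = 344.4444 m
S = 659.1221 + 344.4444 = 1003.6 m

1003.6


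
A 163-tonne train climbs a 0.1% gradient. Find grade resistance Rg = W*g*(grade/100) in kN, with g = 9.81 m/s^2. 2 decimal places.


Rg = W * 9.81 * grade / 100
Rg = 163 * 9.81 * 0.1 / 100
Rg = 1599.03 * 0.001
Rg = 1.60 kN

1.60


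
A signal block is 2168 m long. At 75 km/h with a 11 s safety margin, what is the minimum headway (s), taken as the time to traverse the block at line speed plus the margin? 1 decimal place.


V = 75 / 3.6 = 20.8333 m/s
Block traversal time = 2168 / 20.8333 = 104.064 s
Headway = 104.064 + 11
Headway = 115.1 s

115.1


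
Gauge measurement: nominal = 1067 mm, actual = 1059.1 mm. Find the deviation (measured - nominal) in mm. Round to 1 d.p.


Deviation = measured - nominal
Deviation = 1059.1 - 1067
Deviation = -7.9 mm

-7.9
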